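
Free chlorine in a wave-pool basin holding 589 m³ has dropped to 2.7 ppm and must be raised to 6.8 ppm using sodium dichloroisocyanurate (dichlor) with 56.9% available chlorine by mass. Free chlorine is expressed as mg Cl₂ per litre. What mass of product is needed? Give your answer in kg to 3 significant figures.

4.24 kg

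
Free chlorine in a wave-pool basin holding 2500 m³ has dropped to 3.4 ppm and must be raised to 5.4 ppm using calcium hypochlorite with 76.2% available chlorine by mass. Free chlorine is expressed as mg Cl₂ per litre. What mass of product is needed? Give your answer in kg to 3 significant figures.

Volume: 2500 m³ = 2,500,000 L.
Chlorine deficit: 5.4 − 3.4 = 2 ppm = 2 mg/L as Cl₂.
Cl₂ equivalent needed: 2 mg/L × 2,500,000 L = 5,000,000 mg = 5000 g.
Product at 76.2% available chlorine: 5000 / 0.762 = 6562 g.

6.56 kg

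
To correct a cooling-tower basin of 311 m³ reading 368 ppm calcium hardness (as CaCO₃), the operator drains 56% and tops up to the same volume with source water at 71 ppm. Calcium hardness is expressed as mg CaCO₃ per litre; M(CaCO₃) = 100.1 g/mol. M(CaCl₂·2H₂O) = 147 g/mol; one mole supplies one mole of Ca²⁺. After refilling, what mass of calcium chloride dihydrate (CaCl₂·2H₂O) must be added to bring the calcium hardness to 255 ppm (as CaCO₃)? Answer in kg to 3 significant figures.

24.4 kg

Volume: 311 m³ = 311,000 L.
After draining 56% and refilling: 368 × 0.44 + 71 × 0.56 = 201.68 ppm.
Deficit to target: 255 − 201.68 = 53.32 mg/L.
As CaCO₃: 53.32 mg/L × 311,000 L = 16,580 g; ÷ 100.1 = 165.7 mol Ca²⁺.
Mass: 165.7 × 147 = 24,350 g.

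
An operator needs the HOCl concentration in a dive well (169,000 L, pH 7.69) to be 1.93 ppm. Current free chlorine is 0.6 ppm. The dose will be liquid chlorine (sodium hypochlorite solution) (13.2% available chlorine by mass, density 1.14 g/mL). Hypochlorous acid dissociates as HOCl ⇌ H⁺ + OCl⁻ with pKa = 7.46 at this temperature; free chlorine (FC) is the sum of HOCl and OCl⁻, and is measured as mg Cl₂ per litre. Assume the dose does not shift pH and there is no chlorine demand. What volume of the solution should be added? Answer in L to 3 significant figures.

[OCl⁻]/[HOCl] = 10^(pH − pKa) = 10^(7.69 − 7.46) = 1.698; fraction as HOCl = 1/(1 + 1.698) = 0.3706.
Free chlorine required for 1.93 ppm HOCl: 1.93 / 0.3706 = 5.208 ppm.
FC to add: 5.208 − 0.6 = 4.608 mg/L as Cl₂.
Cl₂ equivalent: 4.608 mg/L × 169,000 L = 778.7 g.
Product at 13.2% available Cl: 778.7 / 0.132 = 5899 g.
Volume: 5899 g ÷ 1.14 g/mL = 5175 mL.

5.17 L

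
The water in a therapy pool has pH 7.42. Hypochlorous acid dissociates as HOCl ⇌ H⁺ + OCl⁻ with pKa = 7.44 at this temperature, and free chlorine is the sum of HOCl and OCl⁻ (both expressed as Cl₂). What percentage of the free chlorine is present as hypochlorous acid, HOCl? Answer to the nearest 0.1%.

51.2%

[OCl⁻]/[HOCl] = 10^(pH − pKa) = 10^(7.42 − 7.44) = 10^-0.02 = 0.955.
Fraction as HOCl = 1 / (1 + 0.955) = 0.5115.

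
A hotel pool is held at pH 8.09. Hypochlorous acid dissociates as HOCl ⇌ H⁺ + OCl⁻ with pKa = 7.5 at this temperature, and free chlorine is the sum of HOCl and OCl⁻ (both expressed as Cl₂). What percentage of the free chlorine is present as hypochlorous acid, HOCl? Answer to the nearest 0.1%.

[OCl⁻]/[HOCl] = 10^(pH − pKa) = 10^(8.09 − 7.5) = 10^0.59 = 3.89.
Fraction as HOCl = 1 / (1 + 3.89) = 0.2045.

20.4%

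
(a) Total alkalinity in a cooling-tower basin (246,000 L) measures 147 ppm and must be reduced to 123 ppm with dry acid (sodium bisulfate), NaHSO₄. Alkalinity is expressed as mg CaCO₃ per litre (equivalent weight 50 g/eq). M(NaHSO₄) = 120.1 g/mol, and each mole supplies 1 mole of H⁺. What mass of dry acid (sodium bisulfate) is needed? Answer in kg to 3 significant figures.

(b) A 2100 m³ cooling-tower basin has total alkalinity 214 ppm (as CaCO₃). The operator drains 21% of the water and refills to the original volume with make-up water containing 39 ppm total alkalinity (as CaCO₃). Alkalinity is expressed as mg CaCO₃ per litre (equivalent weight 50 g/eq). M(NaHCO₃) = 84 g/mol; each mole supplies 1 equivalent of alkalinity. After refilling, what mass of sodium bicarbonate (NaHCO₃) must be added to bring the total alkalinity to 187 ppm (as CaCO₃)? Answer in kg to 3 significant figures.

(a) 14.2 kg; (b) 34.4 kg

(a) Alkalinity to neutralize: (147 − 123) = 24 mg/L as CaCO₃ × 246,000 L = 5904 g as CaCO₃.
(a) Equivalents of H⁺ required: 5904 ÷ 50 g/eq = 118.1 eq = 118.1 mol NaHSO₄.
(a) Mass of NaHSO₄: 118.1 × 120.1 = 14,180 g.

(b) Volume: 2100 m³ = 2,100,000 L.
(b) After draining 21% and refilling: 214 × 0.79 + 39 × 0.21 = 177.25 ppm.
(b) Deficit to target: 187 − 177.25 = 9.75 mg/L.
(b) As CaCO₃: 9.75 mg/L × 2,100,000 L = 20,480 g; ÷ 50 g/eq ÷ 1 = 409.5 mol NaHCO₃.
(b) Mass: 409.5 × 84 = 34,400 g.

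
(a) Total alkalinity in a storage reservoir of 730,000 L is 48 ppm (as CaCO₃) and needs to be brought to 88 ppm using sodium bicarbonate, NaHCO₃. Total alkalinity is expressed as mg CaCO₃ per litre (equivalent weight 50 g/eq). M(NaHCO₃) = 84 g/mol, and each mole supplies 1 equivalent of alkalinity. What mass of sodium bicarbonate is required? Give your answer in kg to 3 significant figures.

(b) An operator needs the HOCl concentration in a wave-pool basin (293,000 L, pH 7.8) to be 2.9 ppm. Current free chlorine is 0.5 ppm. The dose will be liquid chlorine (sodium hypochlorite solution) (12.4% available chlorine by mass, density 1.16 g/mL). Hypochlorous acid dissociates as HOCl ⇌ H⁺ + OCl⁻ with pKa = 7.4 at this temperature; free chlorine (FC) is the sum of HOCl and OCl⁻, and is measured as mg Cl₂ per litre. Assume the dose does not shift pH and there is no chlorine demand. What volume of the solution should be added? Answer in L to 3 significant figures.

(a) 49.1 kg; (b) 19.7 L

(a) Alkalinity to add: (88 − 48) = 40 mg/L as CaCO₃ × 730,000 L = 29,200 g as CaCO₃.
(a) Equivalents: 29,200 g ÷ 50 g/eq = 584 eq.
(a) NaHCO₃ supplies 1 eq per mole → 584 mol.
(a) Mass: 584 mol × 84 g/mol = 49,060 g.

(b) [OCl⁻]/[HOCl] = 10^(pH − pKa) = 10^(7.8 − 7.4) = 2.512; fraction as HOCl = 1/(1 + 2.512) = 0.2847.
(b) Free chlorine required for 2.9 ppm HOCl: 2.9 / 0.2847 = 10.18 ppm.
(b) FC to add: 10.18 − 0.5 = 9.684 mg/L as Cl₂.
(b) Cl₂ equivalent: 9.684 mg/L × 293,000 L = 2838 g.
(b) Product at 12.4% available Cl: 2838 / 0.124 = 22,880 g.
(b) Volume: 22,880 g ÷ 1.16 g/mL = 19,730 mL.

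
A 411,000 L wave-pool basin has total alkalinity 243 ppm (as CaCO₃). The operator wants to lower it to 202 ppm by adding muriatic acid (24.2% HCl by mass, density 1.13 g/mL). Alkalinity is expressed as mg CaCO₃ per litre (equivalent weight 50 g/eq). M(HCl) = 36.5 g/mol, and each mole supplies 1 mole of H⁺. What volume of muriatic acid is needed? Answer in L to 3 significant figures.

Alkalinity to neutralize: (243 − 202) = 41 mg/L as CaCO₃ × 411,000 L = 16,850 g as CaCO₃.
Equivalents of H⁺ required: 16,850 ÷ 50 g/eq = 337 eq = 337 mol HCl.
Mass of HCl: 337 × 36.5 = 12,300 g.
Mass of 24.2% solution: 12,300 / 0.242 = 50,830 g.
Volume: 50,830 g ÷ 1.13 g/mL = 44,980 mL.

45.0 L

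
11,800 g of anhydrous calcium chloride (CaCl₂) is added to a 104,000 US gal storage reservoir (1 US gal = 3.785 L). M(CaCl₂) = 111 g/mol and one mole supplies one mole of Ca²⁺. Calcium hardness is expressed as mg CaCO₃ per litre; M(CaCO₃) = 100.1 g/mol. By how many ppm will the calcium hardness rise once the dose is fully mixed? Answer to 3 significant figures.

27.0 ppm

Volume: 104,000 US gal × 3.785 L/gal = 393,640 L.
Moles of Ca²⁺: 11,800 g ÷ 111 g/mol = 106.3 mol.
As CaCO₃: 106.3 mol × 100.1 g/mol = 10,640 g.
Rise: 10,640 g / 393,640 L × 1000 = 27.03 mg/L.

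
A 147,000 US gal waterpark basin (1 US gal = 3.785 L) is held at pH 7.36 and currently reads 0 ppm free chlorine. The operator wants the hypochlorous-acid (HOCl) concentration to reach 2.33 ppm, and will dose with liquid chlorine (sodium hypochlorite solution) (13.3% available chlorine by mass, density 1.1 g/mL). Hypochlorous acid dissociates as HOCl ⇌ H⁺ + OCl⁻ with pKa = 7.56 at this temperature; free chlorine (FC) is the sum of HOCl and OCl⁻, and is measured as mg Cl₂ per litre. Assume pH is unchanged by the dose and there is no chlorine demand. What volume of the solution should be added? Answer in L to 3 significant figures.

14.5 L

Volume: 147,000 US gal × 3.785 L/gal = 556,395 L.
[OCl⁻]/[HOCl] = 10^(pH − pKa) = 10^(7.36 − 7.56) = 0.631; fraction as HOCl = 1/(1 + 0.631) = 0.6131.
Free chlorine required for 2.33 ppm HOCl: 2.33 / 0.6131 = 3.8 ppm.
FC to add: 3.8 − 0 = 3.8 mg/L as Cl₂.
Cl₂ equivalent: 3.8 mg/L × 556,395 L = 2114 g.
Product at 13.3% available Cl: 2114 / 0.133 = 15,900 g.
Volume: 15,900 g ÷ 1.1 g/mL = 14,450 mL.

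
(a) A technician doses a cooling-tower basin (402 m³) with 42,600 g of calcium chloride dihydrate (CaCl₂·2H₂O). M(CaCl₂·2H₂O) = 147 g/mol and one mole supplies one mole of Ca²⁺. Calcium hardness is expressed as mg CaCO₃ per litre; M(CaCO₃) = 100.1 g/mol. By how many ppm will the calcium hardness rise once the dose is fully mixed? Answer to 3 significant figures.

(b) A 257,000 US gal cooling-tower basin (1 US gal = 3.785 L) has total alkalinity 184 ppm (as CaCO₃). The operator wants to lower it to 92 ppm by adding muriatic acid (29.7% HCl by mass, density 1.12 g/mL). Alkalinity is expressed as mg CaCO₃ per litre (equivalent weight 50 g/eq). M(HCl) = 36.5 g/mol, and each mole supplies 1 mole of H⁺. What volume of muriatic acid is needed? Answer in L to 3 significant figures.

(a) Volume: 402 m³ = 402,000 L.
(a) Moles of Ca²⁺: 42,600 g ÷ 147 g/mol = 289.8 mol.
(a) As CaCO₃: 289.8 mol × 100.1 g/mol = 29,010 g.
(a) Rise: 29,010 g / 402,000 L × 1000 = 72.16 mg/L.

(b) Volume: 257,000 US gal × 3.785 L/gal = 972,745 L.
(b) Alkalinity to neutralize: (184 − 92) = 92 mg/L as CaCO₃ × 972,745 L = 89,490 g as CaCO₃.
(b) Equivalents of H⁺ required: 89,490 ÷ 50 g/eq = 1790 eq = 1790 mol HCl.
(b) Mass of HCl: 1790 × 36.5 = 65,330 g.
(b) Mass of 29.7% solution: 65,330 / 0.297 = 220,000 g.
(b) Volume: 220,000 g ÷ 1.12 g/mL = 196,400 mL.

(a) 72.2 ppm; (b) 196 L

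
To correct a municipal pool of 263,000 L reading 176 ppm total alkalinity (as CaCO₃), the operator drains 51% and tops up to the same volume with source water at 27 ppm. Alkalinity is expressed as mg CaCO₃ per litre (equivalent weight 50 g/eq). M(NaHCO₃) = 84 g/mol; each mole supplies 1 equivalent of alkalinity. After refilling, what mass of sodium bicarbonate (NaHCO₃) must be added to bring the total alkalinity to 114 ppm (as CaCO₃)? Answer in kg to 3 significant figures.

6.18 kg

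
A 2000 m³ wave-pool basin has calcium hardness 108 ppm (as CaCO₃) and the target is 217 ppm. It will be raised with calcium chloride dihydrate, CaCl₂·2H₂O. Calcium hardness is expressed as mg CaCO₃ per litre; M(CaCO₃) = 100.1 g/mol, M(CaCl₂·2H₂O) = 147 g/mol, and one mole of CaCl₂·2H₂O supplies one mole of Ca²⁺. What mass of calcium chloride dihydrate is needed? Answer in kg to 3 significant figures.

320 kg

Volume: 2000 m³ = 2,000,000 L.
Hardness to add: (217 − 108) = 109 mg/L as CaCO₃ × 2,000,000 L = 218,000 g as CaCO₃.
Moles of Ca²⁺ (1 mol Ca²⁺ ≡ 1 mol CaCO₃): 218,000 / 100.1 g/mol = 2178 mol.
Mass of CaCl₂·2H₂O: 2178 × 147 = 320,100 g.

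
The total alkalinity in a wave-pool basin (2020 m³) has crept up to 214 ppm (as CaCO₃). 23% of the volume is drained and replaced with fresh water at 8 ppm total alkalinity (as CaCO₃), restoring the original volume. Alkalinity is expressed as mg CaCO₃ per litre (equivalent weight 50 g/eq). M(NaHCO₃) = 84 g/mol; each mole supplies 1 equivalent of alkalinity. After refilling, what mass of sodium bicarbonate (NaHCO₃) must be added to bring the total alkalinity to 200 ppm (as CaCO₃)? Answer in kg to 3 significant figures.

113 kg

Volume: 2020 m³ = 2,020,000 L.
After draining 23% and refilling: 214 × 0.77 + 8 × 0.23 = 166.62 ppm.
Deficit to target: 200 − 166.62 = 33.38 mg/L.
As CaCO₃: 33.38 mg/L × 2,020,000 L = 67,430 g; ÷ 50 g/eq ÷ 1 = 1349 mol NaHCO₃.
Mass: 1349 × 84 = 113,300 g.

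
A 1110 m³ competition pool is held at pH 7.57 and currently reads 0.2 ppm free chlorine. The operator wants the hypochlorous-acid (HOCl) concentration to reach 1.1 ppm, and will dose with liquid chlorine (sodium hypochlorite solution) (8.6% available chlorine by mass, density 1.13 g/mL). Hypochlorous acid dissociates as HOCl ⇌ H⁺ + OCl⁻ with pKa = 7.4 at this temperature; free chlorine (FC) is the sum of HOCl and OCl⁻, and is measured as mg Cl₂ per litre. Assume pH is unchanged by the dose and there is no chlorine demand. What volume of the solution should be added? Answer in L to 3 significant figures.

28.9 L

Volume: 1110 m³ = 1,110,000 L.
[OCl⁻]/[HOCl] = 10^(pH − pKa) = 10^(7.57 − 7.4) = 1.479; fraction as HOCl = 1/(1 + 1.479) = 0.4034.
Free chlorine required for 1.1 ppm HOCl: 1.1 / 0.4034 = 2.727 ppm.
FC to add: 2.727 − 0.2 = 2.527 mg/L as Cl₂.
Cl₂ equivalent: 2.527 mg/L × 1,110,000 L = 2805 g.
Product at 8.6% available Cl: 2805 / 0.086 = 32,620 g.
Volume: 32,620 g ÷ 1.13 g/mL = 28,860 mL.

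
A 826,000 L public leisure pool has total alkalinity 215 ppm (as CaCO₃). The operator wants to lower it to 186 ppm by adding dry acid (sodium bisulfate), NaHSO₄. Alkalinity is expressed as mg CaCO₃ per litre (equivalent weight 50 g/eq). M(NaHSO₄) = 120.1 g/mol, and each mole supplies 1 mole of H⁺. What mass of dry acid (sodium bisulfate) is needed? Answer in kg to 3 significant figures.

57.5 kg

Alkalinity to neutralize: (215 − 186) = 29 mg/L as CaCO₃ × 826,000 L = 23,950 g as CaCO₃.
Equivalents of H⁺ required: 23,950 ÷ 50 g/eq = 479.1 eq = 479.1 mol NaHSO₄.
Mass of NaHSO₄: 479.1 × 120.1 = 57,540 g.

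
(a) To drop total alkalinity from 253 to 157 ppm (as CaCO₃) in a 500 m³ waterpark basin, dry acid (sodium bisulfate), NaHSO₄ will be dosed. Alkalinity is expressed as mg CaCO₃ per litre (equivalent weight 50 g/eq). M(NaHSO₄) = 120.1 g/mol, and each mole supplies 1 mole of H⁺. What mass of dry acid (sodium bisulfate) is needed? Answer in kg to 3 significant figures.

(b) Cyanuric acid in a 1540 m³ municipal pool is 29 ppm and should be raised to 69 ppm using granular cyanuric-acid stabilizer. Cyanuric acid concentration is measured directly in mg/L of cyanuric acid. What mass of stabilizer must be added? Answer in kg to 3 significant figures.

(a) 115 kg; (b) 61.6 kg

(a) Volume: 500 m³ = 500,000 L.
(a) Alkalinity to neutralize: (253 − 157) = 96 mg/L as CaCO₃ × 500,000 L = 48,000 g as CaCO₃.
(a) Equivalents of H⁺ required: 48,000 ÷ 50 g/eq = 960 eq = 960 mol NaHSO₄.
(a) Mass of NaHSO₄: 960 × 120.1 = 115,300 g.

(b) Volume: 1540 m³ = 1,540,000 L.
(b) CYA to add: (69 − 29) = 40 mg/L × 1,540,000 L = 61,600 g cyanuric acid.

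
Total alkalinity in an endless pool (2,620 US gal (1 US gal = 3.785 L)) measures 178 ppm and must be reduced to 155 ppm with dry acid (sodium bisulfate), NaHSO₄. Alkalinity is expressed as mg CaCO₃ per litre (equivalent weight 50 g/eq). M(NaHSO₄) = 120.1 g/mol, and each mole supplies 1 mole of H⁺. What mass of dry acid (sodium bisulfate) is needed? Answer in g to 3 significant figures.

548 g

Volume: 2,620 US gal × 3.785 L/gal = 9,917 L.
Alkalinity to neutralize: (178 − 155) = 23 mg/L as CaCO₃ × 9,917 L = 228.1 g as CaCO₃.
Equivalents of H⁺ required: 228.1 ÷ 50 g/eq = 4.562 eq = 4.562 mol NaHSO₄.
Mass of NaHSO₄: 4.562 × 120.1 = 547.9 g.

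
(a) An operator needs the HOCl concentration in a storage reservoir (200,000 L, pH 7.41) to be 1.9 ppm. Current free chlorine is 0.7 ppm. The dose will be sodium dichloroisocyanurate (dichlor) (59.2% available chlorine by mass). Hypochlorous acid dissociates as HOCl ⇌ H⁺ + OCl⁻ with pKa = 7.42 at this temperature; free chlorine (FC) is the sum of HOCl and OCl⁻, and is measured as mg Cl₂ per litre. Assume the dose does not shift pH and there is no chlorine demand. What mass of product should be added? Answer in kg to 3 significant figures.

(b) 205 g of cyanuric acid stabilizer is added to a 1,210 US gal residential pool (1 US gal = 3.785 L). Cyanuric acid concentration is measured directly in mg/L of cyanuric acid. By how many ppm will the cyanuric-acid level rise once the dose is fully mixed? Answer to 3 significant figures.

(a) [OCl⁻]/[HOCl] = 10^(pH − pKa) = 10^(7.41 − 7.42) = 0.9772; fraction as HOCl = 1/(1 + 0.9772) = 0.5058.
(a) Free chlorine required for 1.9 ppm HOCl: 1.9 / 0.5058 = 3.757 ppm.
(a) FC to add: 3.757 − 0.7 = 3.057 mg/L as Cl₂.
(a) Cl₂ equivalent: 3.057 mg/L × 200,000 L = 611.4 g.
(a) Product at 59.2% available Cl: 611.4 / 0.592 = 1033 g.

(b) Volume: 1,210 US gal × 3.785 L/gal = 4,580 L.
(b) Rise: 205 g / 4,580 L × 1000 = 44.76 mg/L.

(a) 1.03 kg; (b) 44.8 ppm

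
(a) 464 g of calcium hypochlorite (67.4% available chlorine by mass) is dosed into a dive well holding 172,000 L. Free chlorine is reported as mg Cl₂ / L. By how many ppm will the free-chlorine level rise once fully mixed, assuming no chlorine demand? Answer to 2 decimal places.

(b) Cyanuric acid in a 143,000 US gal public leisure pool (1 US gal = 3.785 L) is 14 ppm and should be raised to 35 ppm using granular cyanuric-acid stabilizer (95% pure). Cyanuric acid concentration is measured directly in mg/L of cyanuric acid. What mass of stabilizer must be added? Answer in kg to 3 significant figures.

(a) 1.82 ppm; (b) 12.0 kg

(a) Available chlorine delivered: 464 g × 0.674 = 312.7 g as Cl₂.
(a) Concentration rise: 312.7 g / 172,000 L = 1.818 mg/L = 1.82 ppm.

(b) Volume: 143,000 US gal × 3.785 L/gal = 541,255 L.
(b) CYA to add: (35 − 14) = 21 mg/L × 541,255 L = 11,370 g cyanuric acid.
(b) At 95% purity: 11,370 / 0.95 = 11,960 g product.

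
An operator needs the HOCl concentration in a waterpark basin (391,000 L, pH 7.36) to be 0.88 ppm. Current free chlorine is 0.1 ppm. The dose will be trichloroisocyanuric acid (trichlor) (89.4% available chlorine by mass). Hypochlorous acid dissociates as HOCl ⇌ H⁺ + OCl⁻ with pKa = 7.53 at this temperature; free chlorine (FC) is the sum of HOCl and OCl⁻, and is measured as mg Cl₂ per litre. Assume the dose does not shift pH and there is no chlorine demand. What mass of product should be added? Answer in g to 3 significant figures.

[OCl⁻]/[HOCl] = 10^(pH − pKa) = 10^(7.36 − 7.53) = 0.6761; fraction as HOCl = 1/(1 + 0.6761) = 0.5966.
Free chlorine required for 0.88 ppm HOCl: 0.88 / 0.5966 = 1.475 ppm.
FC to add: 1.475 − 0.1 = 1.375 mg/L as Cl₂.
Cl₂ equivalent: 1.375 mg/L × 391,000 L = 537.6 g.
Product at 89.4% available Cl: 537.6 / 0.894 = 601.3 g.

601 g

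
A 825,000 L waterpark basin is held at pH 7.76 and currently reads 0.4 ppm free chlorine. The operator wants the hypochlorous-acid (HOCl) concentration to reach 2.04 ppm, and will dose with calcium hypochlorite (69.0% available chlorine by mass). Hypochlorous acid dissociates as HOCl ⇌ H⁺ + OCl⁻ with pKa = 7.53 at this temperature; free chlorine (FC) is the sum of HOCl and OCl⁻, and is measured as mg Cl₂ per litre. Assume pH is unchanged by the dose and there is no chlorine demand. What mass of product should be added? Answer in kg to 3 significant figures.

6.10 kg

[OCl⁻]/[HOCl] = 10^(pH − pKa) = 10^(7.76 − 7.53) = 1.698; fraction as HOCl = 1/(1 + 1.698) = 0.3706.
Free chlorine required for 2.04 ppm HOCl: 2.04 / 0.3706 = 5.504 ppm.
FC to add: 5.504 − 0.4 = 5.104 mg/L as Cl₂.
Cl₂ equivalent: 5.104 mg/L × 825,000 L = 4211 g.
Product at 69.0% available Cl: 4211 / 0.69 = 6103 g.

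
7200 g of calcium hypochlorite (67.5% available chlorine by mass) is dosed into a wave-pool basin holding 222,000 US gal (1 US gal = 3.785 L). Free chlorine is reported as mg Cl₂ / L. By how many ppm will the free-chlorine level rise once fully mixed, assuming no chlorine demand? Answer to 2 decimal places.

Volume: 222,000 US gal × 3.785 L/gal = 840,270 L.
Available chlorine delivered: 7200 g × 0.675 = 4860 g as Cl₂.
Concentration rise: 4860 g / 840,270 L = 5.784 mg/L = 5.78 ppm.

5.78 ppm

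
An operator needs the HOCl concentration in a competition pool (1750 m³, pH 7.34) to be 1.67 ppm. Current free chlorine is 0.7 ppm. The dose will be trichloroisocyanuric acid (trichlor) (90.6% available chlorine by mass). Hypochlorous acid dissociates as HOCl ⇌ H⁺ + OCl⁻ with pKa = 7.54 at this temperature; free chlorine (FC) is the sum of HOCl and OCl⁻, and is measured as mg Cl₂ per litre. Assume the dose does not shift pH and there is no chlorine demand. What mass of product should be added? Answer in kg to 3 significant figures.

Volume: 1750 m³ = 1,750,000 L.
[OCl⁻]/[HOCl] = 10^(pH − pKa) = 10^(7.34 − 7.54) = 0.631; fraction as HOCl = 1/(1 + 0.631) = 0.6131.
Free chlorine required for 1.67 ppm HOCl: 1.67 / 0.6131 = 2.724 ppm.
FC to add: 2.724 − 0.7 = 2.024 mg/L as Cl₂.
Cl₂ equivalent: 2.024 mg/L × 1,750,000 L = 3541 g.
Product at 90.6% available Cl: 3541 / 0.906 = 3909 g.

3.91 kg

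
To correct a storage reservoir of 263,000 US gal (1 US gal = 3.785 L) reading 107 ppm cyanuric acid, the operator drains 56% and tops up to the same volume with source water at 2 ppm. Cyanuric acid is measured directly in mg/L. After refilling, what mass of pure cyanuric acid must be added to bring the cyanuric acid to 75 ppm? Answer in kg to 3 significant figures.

26.7 kg

Volume: 263,000 US gal × 3.785 L/gal = 995,455 L.
After draining 56% and refilling: 107 × 0.44 + 2 × 0.56 = 48.2 ppm.
Deficit to target: 75 − 48.2 = 26.8 mg/L.
Mass: 26.8 mg/L × 995,455 L = 26,680 g cyanuric acid.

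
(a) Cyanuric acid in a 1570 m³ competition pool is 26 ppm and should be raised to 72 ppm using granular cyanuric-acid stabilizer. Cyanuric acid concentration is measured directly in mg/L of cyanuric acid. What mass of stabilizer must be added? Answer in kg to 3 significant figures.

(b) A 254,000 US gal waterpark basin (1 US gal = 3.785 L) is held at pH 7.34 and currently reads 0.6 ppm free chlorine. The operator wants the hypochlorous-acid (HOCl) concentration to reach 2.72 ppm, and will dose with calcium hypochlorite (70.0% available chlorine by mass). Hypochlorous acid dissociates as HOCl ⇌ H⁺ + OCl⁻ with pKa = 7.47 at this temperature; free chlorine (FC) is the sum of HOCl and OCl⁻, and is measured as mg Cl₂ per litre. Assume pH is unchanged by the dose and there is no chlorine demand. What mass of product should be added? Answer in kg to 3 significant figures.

(a) Volume: 1570 m³ = 1,570,000 L.
(a) CYA to add: (72 − 26) = 46 mg/L × 1,570,000 L = 72,220 g cyanuric acid.

(b) Volume: 254,000 US gal × 3.785 L/gal = 961,390 L.
(b) [OCl⁻]/[HOCl] = 10^(pH − pKa) = 10^(7.34 − 7.47) = 0.7413; fraction as HOCl = 1/(1 + 0.7413) = 0.5743.
(b) Free chlorine required for 2.72 ppm HOCl: 2.72 / 0.5743 = 4.736 ppm.
(b) FC to add: 4.736 − 0.6 = 4.136 mg/L as Cl₂.
(b) Cl₂ equivalent: 4.136 mg/L × 961,390 L = 3977 g.
(b) Product at 70.0% available Cl: 3977 / 0.7 = 5681 g.

(a) 72.2 kg; (b) 5.68 kg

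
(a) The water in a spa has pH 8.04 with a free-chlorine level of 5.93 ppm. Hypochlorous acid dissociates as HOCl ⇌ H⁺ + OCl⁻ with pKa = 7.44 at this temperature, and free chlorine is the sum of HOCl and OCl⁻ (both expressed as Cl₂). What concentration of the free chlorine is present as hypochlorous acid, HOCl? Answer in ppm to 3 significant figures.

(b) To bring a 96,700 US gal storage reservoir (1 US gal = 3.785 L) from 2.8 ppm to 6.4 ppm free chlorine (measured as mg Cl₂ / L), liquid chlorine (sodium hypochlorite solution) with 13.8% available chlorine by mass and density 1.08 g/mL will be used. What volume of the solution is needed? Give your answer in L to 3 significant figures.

(a) 1.19 ppm; (b) 8.84 L

(a) [OCl⁻]/[HOCl] = 10^(pH − pKa) = 10^(8.04 − 7.44) = 10^0.60 = 3.981.
(a) Fraction as HOCl = 1 / (1 + 3.981) = 0.2008.
(a) HOCl = 0.2008 × 5.93 ppm = 1.191 ppm.

(b) Volume: 96,700 US gal × 3.785 L/gal = 366,010 L.
(b) Chlorine deficit: 6.4 − 2.8 = 3.6 ppm = 3.6 mg/L as Cl₂.
(b) Cl₂ equivalent needed: 3.6 mg/L × 366,010 L = 1,318,000 mg = 1318 g.
(b) Product at 13.8% available chlorine: 1318 / 0.138 = 9548 g.
(b) Volume at density 1.08 g/mL: 9548 g ÷ 1.08 g/mL = 8841 mL.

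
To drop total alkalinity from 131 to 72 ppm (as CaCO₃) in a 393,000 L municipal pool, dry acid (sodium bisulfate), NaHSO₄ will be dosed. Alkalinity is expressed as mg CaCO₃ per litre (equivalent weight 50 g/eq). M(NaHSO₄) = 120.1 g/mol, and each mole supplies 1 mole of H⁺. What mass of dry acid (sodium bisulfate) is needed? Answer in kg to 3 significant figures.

55.7 kg

Alkalinity to neutralize: (131 − 72) = 59 mg/L as CaCO₃ × 393,000 L = 23,190 g as CaCO₃.
Equivalents of H⁺ required: 23,190 ÷ 50 g/eq = 463.7 eq = 463.7 mol NaHSO₄.
Mass of NaHSO₄: 463.7 × 120.1 = 55,700 g.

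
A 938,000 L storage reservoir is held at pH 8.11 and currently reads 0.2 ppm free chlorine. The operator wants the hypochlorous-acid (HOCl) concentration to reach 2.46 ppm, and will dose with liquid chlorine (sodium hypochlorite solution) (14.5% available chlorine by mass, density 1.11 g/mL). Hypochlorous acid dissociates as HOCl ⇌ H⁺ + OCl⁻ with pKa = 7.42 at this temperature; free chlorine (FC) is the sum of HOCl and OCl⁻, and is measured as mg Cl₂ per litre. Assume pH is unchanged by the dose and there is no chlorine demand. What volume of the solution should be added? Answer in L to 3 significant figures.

83.4 L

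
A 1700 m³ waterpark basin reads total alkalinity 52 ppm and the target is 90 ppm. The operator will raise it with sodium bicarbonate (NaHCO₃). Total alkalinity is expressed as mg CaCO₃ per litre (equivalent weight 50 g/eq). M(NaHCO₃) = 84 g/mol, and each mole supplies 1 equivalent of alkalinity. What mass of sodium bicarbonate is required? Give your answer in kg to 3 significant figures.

109 kg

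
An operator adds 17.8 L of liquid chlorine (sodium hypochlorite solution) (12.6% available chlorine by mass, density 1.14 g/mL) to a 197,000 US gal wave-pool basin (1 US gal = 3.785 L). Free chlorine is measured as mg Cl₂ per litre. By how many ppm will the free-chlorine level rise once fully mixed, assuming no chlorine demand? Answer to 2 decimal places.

3.43 ppm

Volume: 197,000 US gal × 3.785 L/gal = 745,645 L.
Mass of solution: 17.8 L × 1000 mL/L × 1.14 g/mL = 20,290 g.
Available chlorine delivered: 20,290 g × 0.126 = 2557 g as Cl₂.
Concentration rise: 2557 g / 745,645 L = 3.429 mg/L = 3.43 ppm.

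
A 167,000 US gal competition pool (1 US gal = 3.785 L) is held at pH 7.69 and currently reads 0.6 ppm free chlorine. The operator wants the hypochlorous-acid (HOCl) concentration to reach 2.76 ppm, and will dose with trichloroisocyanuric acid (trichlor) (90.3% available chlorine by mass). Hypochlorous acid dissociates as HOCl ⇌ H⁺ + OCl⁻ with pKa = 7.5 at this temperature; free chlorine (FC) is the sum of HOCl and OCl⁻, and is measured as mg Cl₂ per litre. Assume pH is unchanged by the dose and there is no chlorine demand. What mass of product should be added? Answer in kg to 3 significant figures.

Volume: 167,000 US gal × 3.785 L/gal = 632,095 L.
[OCl⁻]/[HOCl] = 10^(pH − pKa) = 10^(7.69 − 7.5) = 1.549; fraction as HOCl = 1/(1 + 1.549) = 0.3923.
Free chlorine required for 2.76 ppm HOCl: 2.76 / 0.3923 = 7.035 ppm.
FC to add: 7.035 − 0.6 = 6.435 mg/L as Cl₂.
Cl₂ equivalent: 6.435 mg/L × 632,095 L = 4067 g.
Product at 90.3% available Cl: 4067 / 0.903 = 4504 g.

4.50 kg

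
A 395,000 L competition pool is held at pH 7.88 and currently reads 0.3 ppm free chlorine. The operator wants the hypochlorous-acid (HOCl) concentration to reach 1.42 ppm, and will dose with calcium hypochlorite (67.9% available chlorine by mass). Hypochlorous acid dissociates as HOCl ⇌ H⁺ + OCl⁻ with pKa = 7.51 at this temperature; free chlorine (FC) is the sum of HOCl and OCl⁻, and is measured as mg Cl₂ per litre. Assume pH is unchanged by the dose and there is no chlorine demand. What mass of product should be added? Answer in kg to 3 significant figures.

2.59 kg

[OCl⁻]/[HOCl] = 10^(pH − pKa) = 10^(7.88 − 7.51) = 2.344; fraction as HOCl = 1/(1 + 2.344) = 0.299.
Free chlorine required for 1.42 ppm HOCl: 1.42 / 0.299 = 4.749 ppm.
FC to add: 4.749 − 0.3 = 4.449 mg/L as Cl₂.
Cl₂ equivalent: 4.449 mg/L × 395,000 L = 1757 g.
Product at 67.9% available Cl: 1757 / 0.679 = 2588 g.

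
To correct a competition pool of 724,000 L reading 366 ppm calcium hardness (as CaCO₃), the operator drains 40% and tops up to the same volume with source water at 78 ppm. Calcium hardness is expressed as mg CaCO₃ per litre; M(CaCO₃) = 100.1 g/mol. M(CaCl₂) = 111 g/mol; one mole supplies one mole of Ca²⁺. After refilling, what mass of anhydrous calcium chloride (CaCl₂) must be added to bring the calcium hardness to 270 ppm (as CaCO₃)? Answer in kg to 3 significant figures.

15.4 kg

After draining 40% and refilling: 366 × 0.60 + 78 × 0.40 = 250.8 ppm.
Deficit to target: 270 − 250.8 = 19.2 mg/L.
As CaCO₃: 19.2 mg/L × 724,000 L = 13,900 g; ÷ 100.1 = 138.9 mol Ca²⁺.
Mass: 138.9 × 111 = 15,410 g.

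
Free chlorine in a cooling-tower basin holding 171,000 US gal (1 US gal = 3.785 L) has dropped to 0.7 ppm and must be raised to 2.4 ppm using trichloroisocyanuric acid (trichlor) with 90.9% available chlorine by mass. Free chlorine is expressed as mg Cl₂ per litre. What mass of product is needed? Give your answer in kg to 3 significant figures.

1.21 kg

Volume: 171,000 US gal × 3.785 L/gal = 647,235 L.
Chlorine deficit: 2.4 − 0.7 = 1.7 ppm = 1.7 mg/L as Cl₂.
Cl₂ equivalent needed: 1.7 mg/L × 647,235 L = 1,100,000 mg = 1100 g.
Product at 90.9% available chlorine: 1100 / 0.909 = 1210 g.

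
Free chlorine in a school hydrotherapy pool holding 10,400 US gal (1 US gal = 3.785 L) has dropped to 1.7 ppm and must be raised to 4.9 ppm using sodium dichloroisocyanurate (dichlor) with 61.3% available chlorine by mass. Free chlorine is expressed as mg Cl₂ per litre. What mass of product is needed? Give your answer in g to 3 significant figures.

Volume: 10,400 US gal × 3.785 L/gal = 39,364 L.
Chlorine deficit: 4.9 − 1.7 = 3.2 ppm = 3.2 mg/L as Cl₂.
Cl₂ equivalent needed: 3.2 mg/L × 39,364 L = 126,000 mg = 126 g.
Product at 61.3% available chlorine: 126 / 0.613 = 205.5 g.

205 g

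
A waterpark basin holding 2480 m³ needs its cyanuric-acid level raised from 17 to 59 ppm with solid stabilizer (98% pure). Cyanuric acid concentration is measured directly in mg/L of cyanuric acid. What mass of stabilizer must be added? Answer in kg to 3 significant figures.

Volume: 2480 m³ = 2,480,000 L.
CYA to add: (59 − 17) = 42 mg/L × 2,480,000 L = 104,200 g cyanuric acid.
At 98% purity: 104,200 / 0.98 = 106,300 g product.

106 kg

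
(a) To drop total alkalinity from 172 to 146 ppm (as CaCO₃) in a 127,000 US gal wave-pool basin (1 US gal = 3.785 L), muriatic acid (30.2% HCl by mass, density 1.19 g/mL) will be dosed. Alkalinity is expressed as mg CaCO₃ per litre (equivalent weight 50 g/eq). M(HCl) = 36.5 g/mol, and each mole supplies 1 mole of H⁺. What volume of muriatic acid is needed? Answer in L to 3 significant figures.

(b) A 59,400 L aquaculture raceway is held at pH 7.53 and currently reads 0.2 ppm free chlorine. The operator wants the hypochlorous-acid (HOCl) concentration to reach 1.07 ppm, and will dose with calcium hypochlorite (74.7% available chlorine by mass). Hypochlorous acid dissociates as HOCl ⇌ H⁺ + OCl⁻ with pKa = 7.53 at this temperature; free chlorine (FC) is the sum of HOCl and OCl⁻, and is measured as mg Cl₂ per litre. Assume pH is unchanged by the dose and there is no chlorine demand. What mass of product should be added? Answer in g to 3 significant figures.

(a) Volume: 127,000 US gal × 3.785 L/gal = 480,695 L.
(a) Alkalinity to neutralize: (172 − 146) = 26 mg/L as CaCO₃ × 480,695 L = 12,500 g as CaCO₃.
(a) Equivalents of H⁺ required: 12,500 ÷ 50 g/eq = 250 eq = 250 mol HCl.
(a) Mass of HCl: 250 × 36.5 = 9124 g.
(a) Mass of 30.2% solution: 9124 / 0.302 = 30,210 g.
(a) Volume: 30,210 g ÷ 1.19 g/mL = 25,390 mL.

(b) [OCl⁻]/[HOCl] = 10^(pH − pKa) = 10^(7.53 − 7.53) = 1; fraction as HOCl = 1/(1 + 1) = 0.5.
(b) Free chlorine required for 1.07 ppm HOCl: 1.07 / 0.5 = 2.14 ppm.
(b) FC to add: 2.14 − 0.2 = 1.94 mg/L as Cl₂.
(b) Cl₂ equivalent: 1.94 mg/L × 59,400 L = 115.2 g.
(b) Product at 74.7% available Cl: 115.2 / 0.747 = 154.3 g.

(a) 25.4 L; (b) 154 g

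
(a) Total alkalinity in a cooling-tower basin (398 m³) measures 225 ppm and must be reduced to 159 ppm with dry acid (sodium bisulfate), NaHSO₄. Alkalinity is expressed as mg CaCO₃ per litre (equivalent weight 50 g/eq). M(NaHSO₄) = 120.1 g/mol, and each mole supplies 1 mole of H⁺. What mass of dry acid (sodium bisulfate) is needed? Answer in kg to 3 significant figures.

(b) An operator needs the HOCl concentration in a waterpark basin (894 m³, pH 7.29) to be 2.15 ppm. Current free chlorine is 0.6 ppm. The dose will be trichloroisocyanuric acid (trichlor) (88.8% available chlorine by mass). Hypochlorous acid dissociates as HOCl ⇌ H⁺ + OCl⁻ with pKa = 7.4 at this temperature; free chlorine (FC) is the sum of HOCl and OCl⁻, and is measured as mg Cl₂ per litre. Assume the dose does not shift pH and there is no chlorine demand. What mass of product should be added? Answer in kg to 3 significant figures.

(a) 63.1 kg; (b) 3.24 kg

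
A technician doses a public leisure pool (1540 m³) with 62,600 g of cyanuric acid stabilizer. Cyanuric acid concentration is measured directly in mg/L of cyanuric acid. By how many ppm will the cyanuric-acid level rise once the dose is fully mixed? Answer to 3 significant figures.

Volume: 1540 m³ = 1,540,000 L.
Rise: 62,600 g / 1,540,000 L × 1000 = 40.65 mg/L.

40.6 ppm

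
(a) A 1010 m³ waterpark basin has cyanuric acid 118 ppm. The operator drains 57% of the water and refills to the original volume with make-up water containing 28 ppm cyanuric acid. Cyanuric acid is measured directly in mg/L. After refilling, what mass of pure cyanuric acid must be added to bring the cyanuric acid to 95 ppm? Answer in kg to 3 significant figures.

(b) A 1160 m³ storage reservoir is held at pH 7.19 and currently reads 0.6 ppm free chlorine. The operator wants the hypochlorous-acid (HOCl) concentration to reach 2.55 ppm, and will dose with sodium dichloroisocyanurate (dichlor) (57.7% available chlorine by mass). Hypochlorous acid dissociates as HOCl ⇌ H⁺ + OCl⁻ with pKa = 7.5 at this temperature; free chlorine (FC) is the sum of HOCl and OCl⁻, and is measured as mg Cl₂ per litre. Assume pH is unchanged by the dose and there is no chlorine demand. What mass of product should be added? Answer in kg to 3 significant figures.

(a) 28.6 kg; (b) 6.43 kg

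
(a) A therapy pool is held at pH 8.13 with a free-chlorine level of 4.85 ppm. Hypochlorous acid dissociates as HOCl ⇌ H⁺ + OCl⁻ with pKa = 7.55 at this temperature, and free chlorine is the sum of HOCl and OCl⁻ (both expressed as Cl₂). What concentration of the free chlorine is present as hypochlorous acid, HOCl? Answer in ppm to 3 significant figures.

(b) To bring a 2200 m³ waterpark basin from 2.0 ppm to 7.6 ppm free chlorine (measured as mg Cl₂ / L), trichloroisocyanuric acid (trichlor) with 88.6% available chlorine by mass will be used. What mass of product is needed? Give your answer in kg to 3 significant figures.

(a) 1.01 ppm; (b) 13.9 kg

(a) [OCl⁻]/[HOCl] = 10^(pH − pKa) = 10^(8.13 − 7.55) = 10^0.58 = 3.802.
(a) Fraction as HOCl = 1 / (1 + 3.802) = 0.2083.
(a) HOCl = 0.2083 × 4.85 ppm = 1.01 ppm.

(b) Volume: 2200 m³ = 2,200,000 L.
(b) Chlorine deficit: 7.6 − 2.0 = 5.6 ppm = 5.6 mg/L as Cl₂.
(b) Cl₂ equivalent needed: 5.6 mg/L × 2,200,000 L = 12,320,000 mg = 12,320 g.
(b) Product at 88.6% available chlorine: 12,320 / 0.886 = 13,910 g.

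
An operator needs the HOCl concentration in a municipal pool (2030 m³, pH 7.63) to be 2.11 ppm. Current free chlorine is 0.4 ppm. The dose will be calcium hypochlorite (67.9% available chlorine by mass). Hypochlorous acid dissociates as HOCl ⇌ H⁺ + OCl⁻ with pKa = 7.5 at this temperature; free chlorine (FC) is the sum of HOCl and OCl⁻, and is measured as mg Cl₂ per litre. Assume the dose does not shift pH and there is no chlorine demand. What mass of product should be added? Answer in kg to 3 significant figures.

13.6 kg

Volume: 2030 m³ = 2,030,000 L.
[OCl⁻]/[HOCl] = 10^(pH − pKa) = 10^(7.63 − 7.5) = 1.349; fraction as HOCl = 1/(1 + 1.349) = 0.4257.
Free chlorine required for 2.11 ppm HOCl: 2.11 / 0.4257 = 4.956 ppm.
FC to add: 4.956 − 0.4 = 4.556 mg/L as Cl₂.
Cl₂ equivalent: 4.556 mg/L × 2,030,000 L = 9249 g.
Product at 67.9% available Cl: 9249 / 0.679 = 13,620 g.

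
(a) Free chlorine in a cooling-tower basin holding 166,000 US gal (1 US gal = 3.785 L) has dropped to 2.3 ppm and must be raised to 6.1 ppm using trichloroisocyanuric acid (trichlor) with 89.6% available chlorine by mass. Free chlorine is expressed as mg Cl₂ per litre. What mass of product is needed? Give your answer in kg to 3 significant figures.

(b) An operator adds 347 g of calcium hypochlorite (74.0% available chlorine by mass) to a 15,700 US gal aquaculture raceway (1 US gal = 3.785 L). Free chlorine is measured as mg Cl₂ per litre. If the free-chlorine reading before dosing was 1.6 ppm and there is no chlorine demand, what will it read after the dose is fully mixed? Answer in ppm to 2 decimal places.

(a) 2.66 kg; (b) 5.92 ppm

(a) Volume: 166,000 US gal × 3.785 L/gal = 628,310 L.
(a) Chlorine deficit: 6.1 − 2.3 = 3.8 ppm = 3.8 mg/L as Cl₂.
(a) Cl₂ equivalent needed: 3.8 mg/L × 628,310 L = 2,388,000 mg = 2388 g.
(a) Product at 89.6% available chlorine: 2388 / 0.896 = 2665 g.

(b) Volume: 15,700 US gal × 3.785 L/gal = 59,424 L.
(b) Available chlorine delivered: 347 g × 0.74 = 256.8 g as Cl₂.
(b) Concentration rise: 256.8 g / 59,424 L = 4.321 mg/L = 4.32 ppm.
(b) Final FC: 1.6 + 4.32 = 5.92 ppm.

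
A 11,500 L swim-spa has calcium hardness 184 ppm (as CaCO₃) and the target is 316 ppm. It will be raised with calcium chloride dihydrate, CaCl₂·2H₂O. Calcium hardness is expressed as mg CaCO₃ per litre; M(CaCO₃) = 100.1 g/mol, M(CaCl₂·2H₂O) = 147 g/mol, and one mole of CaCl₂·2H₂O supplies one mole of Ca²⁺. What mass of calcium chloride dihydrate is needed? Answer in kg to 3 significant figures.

2.23 kg

Hardness to add: (316 − 184) = 132 mg/L as CaCO₃ × 11,500 L = 1518 g as CaCO₃.
Moles of Ca²⁺ (1 mol Ca²⁺ ≡ 1 mol CaCO₃): 1518 / 100.1 g/mol = 15.16 mol.
Mass of CaCl₂·2H₂O: 15.16 × 147 = 2229 g.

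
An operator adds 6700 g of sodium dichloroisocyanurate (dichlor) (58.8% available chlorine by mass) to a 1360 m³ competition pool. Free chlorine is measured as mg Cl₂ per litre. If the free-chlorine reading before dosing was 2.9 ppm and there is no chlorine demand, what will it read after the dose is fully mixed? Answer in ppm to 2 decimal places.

Volume: 1360 m³ = 1,360,000 L.
Available chlorine delivered: 6700 g × 0.588 = 3940 g as Cl₂.
Concentration rise: 3940 g / 1,360,000 L = 2.897 mg/L = 2.90 ppm.
Final FC: 2.9 + 2.90 = 5.80 ppm.

5.80 ppm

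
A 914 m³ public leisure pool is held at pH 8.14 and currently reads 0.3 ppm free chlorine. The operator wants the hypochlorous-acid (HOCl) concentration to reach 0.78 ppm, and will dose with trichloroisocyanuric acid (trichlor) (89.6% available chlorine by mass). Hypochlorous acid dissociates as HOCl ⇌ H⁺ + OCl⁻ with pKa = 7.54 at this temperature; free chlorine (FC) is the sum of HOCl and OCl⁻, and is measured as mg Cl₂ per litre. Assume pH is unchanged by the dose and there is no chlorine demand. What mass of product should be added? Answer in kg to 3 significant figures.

3.66 kg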